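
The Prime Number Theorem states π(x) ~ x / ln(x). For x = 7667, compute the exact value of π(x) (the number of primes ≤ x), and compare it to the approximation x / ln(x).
π(7667) = 971;  x/ln(x) ≈ 857.16;  relative error ≈ 11.72%.

Directly count primes up to 7667: π(7667) = 971. The PNT approximation gives 7667/ln(7667) ≈ 7667/8.94468 ≈ 857.16. Relative error (π(x) − x/ln(x)) / π(x) ≈ 11.72%; the approximation is known to undercount slightly (Li(x) is a better estimate).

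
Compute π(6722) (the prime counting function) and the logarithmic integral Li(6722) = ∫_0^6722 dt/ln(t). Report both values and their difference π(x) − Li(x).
π(6722) = 867;  Li(6722) ≈ 882.86;  π(x) − Li(x) ≈ -15.86.

Direct count of primes ≤ 6722 gives π(6722) = 867. Numerical evaluation of the logarithmic integral gives Li(6722) ≈ 882.86. The difference π(x) − Li(x) ≈ -15.86 is typically negative for small/moderate x (Li(x) overestimates), though Littlewood's theorem shows this sign changes infinitely often.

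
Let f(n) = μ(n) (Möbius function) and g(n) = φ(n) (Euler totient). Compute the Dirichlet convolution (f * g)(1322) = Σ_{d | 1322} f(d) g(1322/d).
(μ * φ)(1322) = 0

Divisors of 1322: [1, 2, 661, 1322]. For each d | 1322:
  d = 1: μ(1) · φ(1322/1) = 1 · 660 = 660
  d = 2: μ(2) · φ(1322/2) = -1 · 660 = -660
  d = 661: μ(661) · φ(1322/661) = -1 · 1 = -1
  d = 1322: μ(1322) · φ(1322/1322) = 1 · 1 = 1
Summing: (μ * φ)(1322) = 660 + -660 + -1 + 1 = 0.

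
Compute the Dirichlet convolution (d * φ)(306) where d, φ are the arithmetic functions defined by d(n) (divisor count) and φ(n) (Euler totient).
(d * φ)(306) = 702

Divisors of 306: [1, 2, 3, 6, 9, 17, 18, 34, 51, 102, 153, 306]. For each d | 306:
  d = 1: d(1) · φ(306/1) = 1 · 96 = 96
  d = 2: d(2) · φ(306/2) = 2 · 96 = 192
  d = 3: d(3) · φ(306/3) = 2 · 32 = 64
  d = 6: d(6) · φ(306/6) = 4 · 32 = 128
  d = 9: d(9) · φ(306/9) = 3 · 16 = 48
  d = 17: d(17) · φ(306/17) = 2 · 6 = 12
  d = 18: d(18) · φ(306/18) = 6 · 16 = 96
  d = 34: d(34) · φ(306/34) = 4 · 6 = 24
  d = 51: d(51) · φ(306/51) = 4 · 2 = 8
  d = 102: d(102) · φ(306/102) = 8 · 2 = 16
  d = 153: d(153) · φ(306/153) = 6 · 1 = 6
  d = 306: d(306) · φ(306/306) = 12 · 1 = 12
Summing: (d * φ)(306) = 96 + 192 + 64 + 128 + 48 + 12 + 96 + 24 + 8 + 16 + 6 + 12 = 702.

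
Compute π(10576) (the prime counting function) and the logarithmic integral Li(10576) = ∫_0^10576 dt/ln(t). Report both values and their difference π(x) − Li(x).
π(10576) = 1290;  Li(10576) ≈ 1308.48;  π(x) − Li(x) ≈ -18.48.

Direct count of primes ≤ 10576 gives π(10576) = 1290. Numerical evaluation of the logarithmic integral gives Li(10576) ≈ 1308.48. The difference π(x) − Li(x) ≈ -18.48 is typically negative for small/moderate x (Li(x) overestimates), though Littlewood's theorem shows this sign changes infinitely often.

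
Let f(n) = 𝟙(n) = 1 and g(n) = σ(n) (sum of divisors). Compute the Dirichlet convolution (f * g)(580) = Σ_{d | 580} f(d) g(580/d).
(𝟙 * σ)(580) = 2387

Divisors of 580: [1, 2, 4, 5, 10, 20, 29, 58, 116, 145, 290, 580]. For each d | 580:
  d = 1: 𝟙(1) · σ(580/1) = 1 · 1260 = 1260
  d = 2: 𝟙(2) · σ(580/2) = 1 · 540 = 540
  d = 4: 𝟙(4) · σ(580/4) = 1 · 180 = 180
  d = 5: 𝟙(5) · σ(580/5) = 1 · 210 = 210
  d = 10: 𝟙(10) · σ(580/10) = 1 · 90 = 90
  d = 20: 𝟙(20) · σ(580/20) = 1 · 30 = 30
  d = 29: 𝟙(29) · σ(580/29) = 1 · 42 = 42
  d = 58: 𝟙(58) · σ(580/58) = 1 · 18 = 18
  d = 116: 𝟙(116) · σ(580/116) = 1 · 6 = 6
  d = 145: 𝟙(145) · σ(580/145) = 1 · 7 = 7
  d = 290: 𝟙(290) · σ(580/290) = 1 · 3 = 3
  d = 580: 𝟙(580) · σ(580/580) = 1 · 1 = 1
Summing: (𝟙 * σ)(580) = 1260 + 540 + 180 + 210 + 90 + 30 + 42 + 18 + 6 + 7 + 3 + 1 = 2387.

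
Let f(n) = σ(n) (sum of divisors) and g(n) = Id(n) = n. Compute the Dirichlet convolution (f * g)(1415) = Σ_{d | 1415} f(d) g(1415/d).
(σ * Id)(1415) = 6237

Divisors of 1415: [1, 5, 283, 1415]. For each d | 1415:
  d = 1: σ(1) · Id(1415/1) = 1 · 1415 = 1415
  d = 5: σ(5) · Id(1415/5) = 6 · 283 = 1698
  d = 283: σ(283) · Id(1415/283) = 284 · 5 = 1420
  d = 1415: σ(1415) · Id(1415/1415) = 1704 · 1 = 1704
Summing: (σ * Id)(1415) = 1415 + 1698 + 1420 + 1704 = 6237.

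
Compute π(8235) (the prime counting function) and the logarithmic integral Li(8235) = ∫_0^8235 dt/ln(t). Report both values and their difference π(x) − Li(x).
π(8235) = 1033;  Li(8235) ≈ 1052.52;  π(x) − Li(x) ≈ -19.52.

Direct count of primes ≤ 8235 gives π(8235) = 1033. Numerical evaluation of the logarithmic integral gives Li(8235) ≈ 1052.52. The difference π(x) − Li(x) ≈ -19.52 is typically negative for small/moderate x (Li(x) overestimates), though Littlewood's theorem shows this sign changes infinitely often.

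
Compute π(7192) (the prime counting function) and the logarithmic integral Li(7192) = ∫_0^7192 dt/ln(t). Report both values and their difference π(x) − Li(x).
π(7192) = 918;  Li(7192) ≈ 935.98;  π(x) − Li(x) ≈ -17.98.

Direct count of primes ≤ 7192 gives π(7192) = 918. Numerical evaluation of the logarithmic integral gives Li(7192) ≈ 935.98. The difference π(x) − Li(x) ≈ -17.98 is typically negative for small/moderate x (Li(x) overestimates), though Littlewood's theorem shows this sign changes infinitely often.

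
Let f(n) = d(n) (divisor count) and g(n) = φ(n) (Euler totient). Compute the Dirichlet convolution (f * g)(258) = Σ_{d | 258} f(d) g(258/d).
(d * φ)(258) = 528

Divisors of 258: [1, 2, 3, 6, 43, 86, 129, 258]. For each d | 258:
  d = 1: d(1) · φ(258/1) = 1 · 84 = 84
  d = 2: d(2) · φ(258/2) = 2 · 84 = 168
  d = 3: d(3) · φ(258/3) = 2 · 42 = 84
  d = 6: d(6) · φ(258/6) = 4 · 42 = 168
  d = 43: d(43) · φ(258/43) = 2 · 2 = 4
  d = 86: d(86) · φ(258/86) = 4 · 2 = 8
  d = 129: d(129) · φ(258/129) = 4 · 1 = 4
  d = 258: d(258) · φ(258/258) = 8 · 1 = 8
Summing: (d * φ)(258) = 84 + 168 + 84 + 168 + 4 + 8 + 4 + 8 = 528.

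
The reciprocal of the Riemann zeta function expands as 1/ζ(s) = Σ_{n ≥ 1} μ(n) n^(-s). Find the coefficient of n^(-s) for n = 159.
μ(159) = 1

Factor n = 159 = 3 · 53. μ(n) = 0 if any exponent ≥ 2 (not squarefree); otherwise μ(n) = (−1)^{ω(n)} where ω(n) is the number of distinct prime factors. Applying: μ(159) = 1.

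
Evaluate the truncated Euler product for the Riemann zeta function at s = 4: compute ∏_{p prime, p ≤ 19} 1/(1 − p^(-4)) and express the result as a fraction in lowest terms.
∏ = 7064087752265346803/6526834216796160000

The primes p ≤ 19 are [2, 3, 5, 7, 11, 13, 17, 19]. For each prime, (1 − 1/p^4)^(-1) = p^4 / (p^4 − 1). The product is (1 − 1/2^4)^(-1), (1 − 1/3^4)^(-1), (1 − 1/5^4)^(-1), (1 − 1/7^4)^(-1), (1 − 1/11^4)^(-1), (1 − 1/13^4)^(-1), (1 − 1/17^4)^(-1), (1 − 1/19^4)^(-1) = ∏ p^4 / (p^4 − 1) = 7064087752265346803/6526834216796160000.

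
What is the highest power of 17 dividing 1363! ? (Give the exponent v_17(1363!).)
v_17(1363!) = 84

Legendre's formula: v_p(n!) = Σ_{k ≥ 1} ⌊n / p^k⌋. For p = 17, n = 1363, the terms are:
  ⌊1363/17^1⌋ = ⌊1363/17⌋ = 80
  ⌊1363/17^2⌋ = ⌊1363/289⌋ = 4
(the next term ⌊1363/17^3⌋ = 0, terminating the sum). Summing: v_17(1363!) = 80 + 4 = 84.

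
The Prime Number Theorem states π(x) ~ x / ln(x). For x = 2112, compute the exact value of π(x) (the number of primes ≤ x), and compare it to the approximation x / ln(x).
π(2112) = 318;  x/ln(x) ≈ 275.88;  relative error ≈ 13.24%.

Directly count primes up to 2112: π(2112) = 318. The PNT approximation gives 2112/ln(2112) ≈ 2112/7.65539 ≈ 275.88. Relative error (π(x) − x/ln(x)) / π(x) ≈ 13.24%; the approximation is known to undercount slightly (Li(x) is a better estimate).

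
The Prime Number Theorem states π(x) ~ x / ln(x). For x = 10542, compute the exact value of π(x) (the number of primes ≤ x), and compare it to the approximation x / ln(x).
π(10542) = 1288;  x/ln(x) ≈ 1138.06;  relative error ≈ 11.64%.

Directly count primes up to 10542: π(10542) = 1288. The PNT approximation gives 10542/ln(10542) ≈ 10542/9.26312 ≈ 1138.06. Relative error (π(x) − x/ln(x)) / π(x) ≈ 11.64%; the approximation is known to undercount slightly (Li(x) is a better estimate).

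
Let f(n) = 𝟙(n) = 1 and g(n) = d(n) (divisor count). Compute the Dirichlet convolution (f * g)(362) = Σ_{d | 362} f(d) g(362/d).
(𝟙 * d)(362) = 9

Divisors of 362: [1, 2, 181, 362]. For each d | 362:
  d = 1: 𝟙(1) · d(362/1) = 1 · 4 = 4
  d = 2: 𝟙(2) · d(362/2) = 1 · 2 = 2
  d = 181: 𝟙(181) · d(362/181) = 1 · 2 = 2
  d = 362: 𝟙(362) · d(362/362) = 1 · 1 = 1
Summing: (𝟙 * d)(362) = 4 + 2 + 2 + 1 = 9.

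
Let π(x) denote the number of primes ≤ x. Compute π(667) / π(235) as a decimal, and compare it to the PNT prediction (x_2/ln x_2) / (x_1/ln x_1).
π(667)/π(235) = 121/51 ≈ 2.3725;  PNT prediction ≈ 2.3830.

π(235) = 51 and π(667) = 121, so π(667)/π(235) ≈ 2.3725. The PNT-predicted ratio is (667/ln(667)) / (235/ln(235)) ≈ 2.3830. The two agree to within a few percent, as expected.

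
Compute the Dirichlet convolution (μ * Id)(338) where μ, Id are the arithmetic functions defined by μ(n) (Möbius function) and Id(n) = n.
(μ * Id)(338) = 156

Divisors of 338: [1, 2, 13, 26, 169, 338]. For each d | 338:
  d = 1: μ(1) · Id(338/1) = 1 · 338 = 338
  d = 2: μ(2) · Id(338/2) = -1 · 169 = -169
  d = 13: μ(13) · Id(338/13) = -1 · 26 = -26
  d = 26: μ(26) · Id(338/26) = 1 · 13 = 13
  d = 169: μ(169) · Id(338/169) = 0 · 2 = 0
  d = 338: μ(338) · Id(338/338) = 0 · 1 = 0
Summing: (μ * Id)(338) = 338 + -169 + -26 + 13 + 0 + 0 = 156.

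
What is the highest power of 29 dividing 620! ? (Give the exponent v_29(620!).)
v_29(620!) = 21

Legendre's formula: v_p(n!) = Σ_{k ≥ 1} ⌊n / p^k⌋. For p = 29, n = 620, the terms are:
  ⌊620/29^1⌋ = ⌊620/29⌋ = 21
(the next term ⌊620/29^2⌋ = 0, terminating the sum). Summing: v_29(620!) = 21 = 21.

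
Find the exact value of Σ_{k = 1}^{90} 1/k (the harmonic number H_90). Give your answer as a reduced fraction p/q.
H_90 = 3653182778990767589396015372875328285861/718766754945489455304472257065075294400

Direct summation: H_90 = 1 + 1/2 + ... + 1/90. The least common denominator is lcm(1, ..., 90) = 718766754945489455304472257065075294400; over this denominator the numerator is 718766754945489455304472257065075294400 + 359383377472744727652236128532537647200 + 239588918315163151768157419021691764800 + 179691688736372363826118064266268823600 + 143753350989097891060894451413015058880 + 119794459157581575884078709510845882400 + 102680964992212779329210322437867899200 + 89845844368186181913059032133134411800 + 79862972771721050589385806340563921600 + 71876675494548945530447225706507529440 + 65342432267771768664042932460461390400 + 59897229578790787942039354755422941200 + 55289750380422265792651712081928868800 + 51340482496106389664605161218933949600 + 47917783663032630353631483804338352960 + 44922922184093090956529516066567205900 + 42280397349734673841439544533239723200 + 39931486385860525294692903170281960800 + 37829829207657339752866960898161857600 + 35938337747274472765223612853253764720 + 34226988330737593109736774145955966400 + 32671216133885884332021466230230695200 + 31250728475890845882803141611525012800 + 29948614789395393971019677377711470600 + 28750670197819578212178890282603011776 + 27644875190211132896325856040964434400 + 26620990923907016863128602113521307200 + 25670241248053194832302580609466974800 + 24785060515361705355326629553968113600 + 23958891831516315176815741902169176480 + 23186024353080305009821685711776622400 + 22461461092046545478264758033283602950 + 21780810755923922888014310820153796800 + 21140198674867336920719772266619861600 + 20536192998442555865842064487573579840 + 19965743192930262647346451585140980400 + 19426128512040255548769520461218251200 + 18914914603828669876433480449080928800 + 18429916793474088597550570693976289600 + 17969168873637236382611806426626882360 + 17530896462085108665962737977196958400 + 17113494165368796554868387072977983200 + 16715505928964871053592378071280820800 + 16335608066942942166010733115115347600 + 15972594554344210117877161268112784320 + 15625364237945422941401570805762506400 + 15292909679691265006478133129044155200 + 14974307394697696985509838688855735300 + 14668709284601825618458617491123985600 + 14375335098909789106089445141301505888 + 14093465783244891280479848177746574400 + 13822437595105566448162928020482217200 + 13561636885763951986876835038963684800 + 13310495461953508431564301056760653600 + 13068486453554353732808586492092278080 + 12835120624026597416151290304733487400 + 12609943069219113250955653632720619200 + 12392530257680852677663314776984056800 + 12182487371957448394991055204492801600 + 11979445915758157588407870951084588240 + 11783061556483433693515938640411070400 + 11593012176540152504910842855888311200 + 11408996110245864369912258048651988800 + 11230730546023272739132379016641801475 + 11057950076084453158530342416385773760 + 10890405377961961444007155410076898400 + 10727862014111782914992123239777243200 + 10570099337433668460359886133309930800 + 10416909491963615294267713870508337600 + 10268096499221277932921032243786789920 + 10123475421767457116964397986832046400 + 9982871596465131323673225792570490200 + 9846119930760129524718798041987332800 + 9713064256020127774384760230609125600 + 9583556732606526070726296760867670592 + 9457457301914334938216740224540464400 + 9334633181110252666291847494351627200 + 9214958396737044298775285346988144800 + 9098313353740372851955345026140193600 + 8984584436818618191305903213313441180 + 8873663641302338954376200704507102400 + 8765448231042554332981368988598479200 + 8659840421029993437403280205603316800 + 8556747082684398277434193536488991600 + 8456079469946934768287908906647944640 + 8357752964482435526796189035640410400 + 8261686838453901785108876517989371200 + 8167804033471471083005366557557673800 + 8076030954443701744994070304101969600 + 7986297277172105058938580634056392160 = 3653182778990767589396015372875328285861, so H_90 = 3653182778990767589396015372875328285861/718766754945489455304472257065075294400 (already in lowest terms) ≈ 5.08257. (The PNT-adjacent estimate ln(90) + γ ≈ 5.07703 matches within O(1/n).)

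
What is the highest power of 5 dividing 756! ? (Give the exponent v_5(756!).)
v_5(756!) = 188

Legendre's formula: v_p(n!) = Σ_{k ≥ 1} ⌊n / p^k⌋. For p = 5, n = 756, the terms are:
  ⌊756/5^1⌋ = ⌊756/5⌋ = 151
  ⌊756/5^2⌋ = ⌊756/25⌋ = 30
  ⌊756/5^3⌋ = ⌊756/125⌋ = 6
  ⌊756/5^4⌋ = ⌊756/625⌋ = 1
(the next term ⌊756/5^5⌋ = 0, terminating the sum). Summing: v_5(756!) = 151 + 30 + 6 + 1 = 188.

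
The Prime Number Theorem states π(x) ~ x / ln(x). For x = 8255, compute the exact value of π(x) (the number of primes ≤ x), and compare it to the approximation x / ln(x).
π(8255) = 1035;  x/ln(x) ≈ 915.33;  relative error ≈ 11.56%.

Directly count primes up to 8255: π(8255) = 1035. The PNT approximation gives 8255/ln(8255) ≈ 8255/9.01857 ≈ 915.33. Relative error (π(x) − x/ln(x)) / π(x) ≈ 11.56%; the approximation is known to undercount slightly (Li(x) is a better estimate).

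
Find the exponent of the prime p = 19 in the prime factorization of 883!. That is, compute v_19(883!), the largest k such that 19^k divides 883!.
v_19(883!) = 48

Legendre's formula: v_p(n!) = Σ_{k ≥ 1} ⌊n / p^k⌋. For p = 19, n = 883, the terms are:
  ⌊883/19^1⌋ = ⌊883/19⌋ = 46
  ⌊883/19^2⌋ = ⌊883/361⌋ = 2
(the next term ⌊883/19^3⌋ = 0, terminating the sum). Summing: v_19(883!) = 46 + 2 = 48.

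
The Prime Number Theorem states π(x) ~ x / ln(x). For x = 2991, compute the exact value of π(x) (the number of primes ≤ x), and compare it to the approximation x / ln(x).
π(2991) = 429;  x/ln(x) ≈ 373.72;  relative error ≈ 12.89%.

Directly count primes up to 2991: π(2991) = 429. The PNT approximation gives 2991/ln(2991) ≈ 2991/8.00336 ≈ 373.72. Relative error (π(x) − x/ln(x)) / π(x) ≈ 12.89%; the approximation is known to undercount slightly (Li(x) is a better estimate).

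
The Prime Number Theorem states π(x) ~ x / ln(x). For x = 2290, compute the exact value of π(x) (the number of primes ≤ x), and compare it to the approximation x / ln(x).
π(2290) = 340;  x/ln(x) ≈ 296.01;  relative error ≈ 12.94%.

Directly count primes up to 2290: π(2290) = 340. The PNT approximation gives 2290/ln(2290) ≈ 2290/7.73631 ≈ 296.01. Relative error (π(x) − x/ln(x)) / π(x) ≈ 12.94%; the approximation is known to undercount slightly (Li(x) is a better estimate).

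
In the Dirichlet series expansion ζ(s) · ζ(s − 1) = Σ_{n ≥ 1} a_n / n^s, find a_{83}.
σ(83) = 84

In the product (Σ m^0/m^s)(Σ k / k^s) = Σ (Σ_{d | n} d) / n^s, the coefficient of 1/n^s is σ(n) = Σ_{d | n} d. For n = 83, divisors are [1, 83]; summing: σ(83) = 84.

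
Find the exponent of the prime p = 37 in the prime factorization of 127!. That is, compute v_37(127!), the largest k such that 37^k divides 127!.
v_37(127!) = 3

Legendre's formula: v_p(n!) = Σ_{k ≥ 1} ⌊n / p^k⌋. For p = 37, n = 127, the terms are:
  ⌊127/37^1⌋ = ⌊127/37⌋ = 3
(the next term ⌊127/37^2⌋ = 0, terminating the sum). Summing: v_37(127!) = 3 = 3.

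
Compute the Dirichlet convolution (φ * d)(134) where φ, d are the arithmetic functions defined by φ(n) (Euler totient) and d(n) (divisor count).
(φ * d)(134) = 204

Divisors of 134: [1, 2, 67, 134]. For each d | 134:
  d = 1: φ(1) · d(134/1) = 1 · 4 = 4
  d = 2: φ(2) · d(134/2) = 1 · 2 = 2
  d = 67: φ(67) · d(134/67) = 66 · 2 = 132
  d = 134: φ(134) · d(134/134) = 66 · 1 = 66
Summing: (φ * d)(134) = 4 + 2 + 132 + 66 = 204.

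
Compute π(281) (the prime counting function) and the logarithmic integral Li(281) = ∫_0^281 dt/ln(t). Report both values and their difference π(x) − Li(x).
π(281) = 60;  Li(281) ≈ 64.98;  π(x) − Li(x) ≈ -4.98.

Direct count of primes ≤ 281 gives π(281) = 60. Numerical evaluation of the logarithmic integral gives Li(281) ≈ 64.98. The difference π(x) − Li(x) ≈ -4.98 is typically negative for small/moderate x (Li(x) overestimates), though Littlewood's theorem shows this sign changes infinitely often.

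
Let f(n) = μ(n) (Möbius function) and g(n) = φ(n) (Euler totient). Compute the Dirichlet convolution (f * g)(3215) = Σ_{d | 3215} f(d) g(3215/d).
(μ * φ)(3215) = 1923

Divisors of 3215: [1, 5, 643, 3215]. For each d | 3215:
  d = 1: μ(1) · φ(3215/1) = 1 · 2568 = 2568
  d = 5: μ(5) · φ(3215/5) = -1 · 642 = -642
  d = 643: μ(643) · φ(3215/643) = -1 · 4 = -4
  d = 3215: μ(3215) · φ(3215/3215) = 1 · 1 = 1
Summing: (μ * φ)(3215) = 2568 + -642 + -4 + 1 = 1923.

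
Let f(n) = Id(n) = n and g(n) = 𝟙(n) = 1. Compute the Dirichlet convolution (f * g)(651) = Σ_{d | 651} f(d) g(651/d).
(Id * 𝟙)(651) = 1024

Divisors of 651: [1, 3, 7, 21, 31, 93, 217, 651]. For each d | 651:
  d = 1: Id(1) · 𝟙(651/1) = 1 · 1 = 1
  d = 3: Id(3) · 𝟙(651/3) = 3 · 1 = 3
  d = 7: Id(7) · 𝟙(651/7) = 7 · 1 = 7
  d = 21: Id(21) · 𝟙(651/21) = 21 · 1 = 21
  d = 31: Id(31) · 𝟙(651/31) = 31 · 1 = 31
  d = 93: Id(93) · 𝟙(651/93) = 93 · 1 = 93
  d = 217: Id(217) · 𝟙(651/217) = 217 · 1 = 217
  d = 651: Id(651) · 𝟙(651/651) = 651 · 1 = 651
Summing: (Id * 𝟙)(651) = 1 + 3 + 7 + 21 + 31 + 93 + 217 + 651 = 1024.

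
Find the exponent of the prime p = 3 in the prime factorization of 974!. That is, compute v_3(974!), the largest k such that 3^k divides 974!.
v_3(974!) = 485

Legendre's formula: v_p(n!) = Σ_{k ≥ 1} ⌊n / p^k⌋. For p = 3, n = 974, the terms are:
  ⌊974/3^1⌋ = ⌊974/3⌋ = 324
  ⌊974/3^2⌋ = ⌊974/9⌋ = 108
  ⌊974/3^3⌋ = ⌊974/27⌋ = 36
  ⌊974/3^4⌋ = ⌊974/81⌋ = 12
  ⌊974/3^5⌋ = ⌊974/243⌋ = 4
  ⌊974/3^6⌋ = ⌊974/729⌋ = 1
(the next term ⌊974/3^7⌋ = 0, terminating the sum). Summing: v_3(974!) = 324 + 108 + 36 + 12 + 4 + 1 = 485.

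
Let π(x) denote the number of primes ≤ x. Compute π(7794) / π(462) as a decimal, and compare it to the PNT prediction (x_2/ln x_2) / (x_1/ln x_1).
π(7794)/π(462) = 987/89 ≈ 11.0899;  PNT prediction ≈ 11.5508.

π(462) = 89 and π(7794) = 987, so π(7794)/π(462) ≈ 11.0899. The PNT-predicted ratio is (7794/ln(7794)) / (462/ln(462)) ≈ 11.5508. The two agree to within a few percent, as expected.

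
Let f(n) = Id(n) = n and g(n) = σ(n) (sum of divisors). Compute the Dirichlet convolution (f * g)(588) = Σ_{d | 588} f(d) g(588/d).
(Id * σ)(588) = 19278

Divisors of 588: [1, 2, 3, 4, 6, 7, 12, 14, 21, 28, 42, 49, 84, 98, 147, 196, 294, 588]. For each d | 588:
  d = 1: Id(1) · σ(588/1) = 1 · 1596 = 1596
  d = 2: Id(2) · σ(588/2) = 2 · 684 = 1368
  d = 3: Id(3) · σ(588/3) = 3 · 399 = 1197
  d = 4: Id(4) · σ(588/4) = 4 · 228 = 912
  d = 6: Id(6) · σ(588/6) = 6 · 171 = 1026
  d = 7: Id(7) · σ(588/7) = 7 · 224 = 1568
  d = 12: Id(12) · σ(588/12) = 12 · 57 = 684
  d = 14: Id(14) · σ(588/14) = 14 · 96 = 1344
  d = 21: Id(21) · σ(588/21) = 21 · 56 = 1176
  d = 28: Id(28) · σ(588/28) = 28 · 32 = 896
  d = 42: Id(42) · σ(588/42) = 42 · 24 = 1008
  d = 49: Id(49) · σ(588/49) = 49 · 28 = 1372
  d = 84: Id(84) · σ(588/84) = 84 · 8 = 672
  d = 98: Id(98) · σ(588/98) = 98 · 12 = 1176
  d = 147: Id(147) · σ(588/147) = 147 · 7 = 1029
  d = 196: Id(196) · σ(588/196) = 196 · 4 = 784
  d = 294: Id(294) · σ(588/294) = 294 · 3 = 882
  d = 588: Id(588) · σ(588/588) = 588 · 1 = 588
Summing: (Id * σ)(588) = 1596 + 1368 + 1197 + 912 + 1026 + 1568 + 684 + 1344 + 1176 + 896 + 1008 + 1372 + 672 + 1176 + 1029 + 784 + 882 + 588 = 19278.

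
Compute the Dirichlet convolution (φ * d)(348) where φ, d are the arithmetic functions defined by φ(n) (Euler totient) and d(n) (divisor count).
(φ * d)(348) = 840

Divisors of 348: [1, 2, 3, 4, 6, 12, 29, 58, 87, 116, 174, 348]. For each d | 348:
  d = 1: φ(1) · d(348/1) = 1 · 12 = 12
  d = 2: φ(2) · d(348/2) = 1 · 8 = 8
  d = 3: φ(3) · d(348/3) = 2 · 6 = 12
  d = 4: φ(4) · d(348/4) = 2 · 4 = 8
  d = 6: φ(6) · d(348/6) = 2 · 4 = 8
  d = 12: φ(12) · d(348/12) = 4 · 2 = 8
  d = 29: φ(29) · d(348/29) = 28 · 6 = 168
  d = 58: φ(58) · d(348/58) = 28 · 4 = 112
  d = 87: φ(87) · d(348/87) = 56 · 3 = 168
  d = 116: φ(116) · d(348/116) = 56 · 2 = 112
  d = 174: φ(174) · d(348/174) = 56 · 2 = 112
  d = 348: φ(348) · d(348/348) = 112 · 1 = 112
Summing: (φ * d)(348) = 12 + 8 + 12 + 8 + 8 + 8 + 168 + 112 + 168 + 112 + 112 + 112 = 840.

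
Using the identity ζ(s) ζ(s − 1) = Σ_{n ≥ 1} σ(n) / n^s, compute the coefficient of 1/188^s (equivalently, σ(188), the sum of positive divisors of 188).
σ(188) = 336

In the product (Σ m^0/m^s)(Σ k / k^s) = Σ (Σ_{d | n} d) / n^s, the coefficient of 1/n^s is σ(n) = Σ_{d | n} d. For n = 188, divisors are [1, 2, 4, 47, 94, 188]; summing: σ(188) = 336.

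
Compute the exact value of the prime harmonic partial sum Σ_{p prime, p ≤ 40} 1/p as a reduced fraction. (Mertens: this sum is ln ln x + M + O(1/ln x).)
Σ 1/p = 11819186711467/7420738134810

π(40) = 12, so the primes ≤ 40 are [2, 3, 5, 7, 11, 13, 17, 19, 23, 29, 31, 37]. Summing 1/p over these primes: 11819186711467/7420738134810 ≈ 1.5927. Mertens estimate ln ln(40) + 0.2615 ≈ 1.5668.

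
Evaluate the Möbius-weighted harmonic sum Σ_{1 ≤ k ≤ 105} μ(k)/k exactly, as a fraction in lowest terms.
Σ μ(k)/k = -8915416487220473705412024884245769093/1142134453758344198700310554223440876010

Values of μ(k) for 1 ≤ k ≤ 105: μ(1) = 1, μ(2) = -1, μ(3) = -1, μ(5) = -1, μ(6) = 1, μ(7) = -1, μ(10) = 1, μ(11) = -1, μ(13) = -1, μ(14) = 1, μ(15) = 1, μ(17) = -1, μ(19) = -1, μ(21) = 1, μ(22) = 1, μ(23) = -1, μ(26) = 1, μ(29) = -1, μ(30) = -1, μ(31) = -1, μ(33) = 1, μ(34) = 1, μ(35) = 1, μ(37) = -1, μ(38) = 1, μ(39) = 1, μ(41) = -1, μ(42) = -1, μ(43) = -1, μ(46) = 1, μ(47) = -1, μ(51) = 1, μ(53) = -1, μ(55) = 1, μ(57) = 1, μ(58) = 1, μ(59) = -1, μ(61) = -1, μ(62) = 1, μ(65) = 1, μ(66) = -1, μ(67) = -1, μ(69) = 1, μ(70) = -1, μ(71) = -1, μ(73) = -1, μ(74) = 1, μ(77) = 1, μ(78) = -1, μ(79) = -1, μ(82) = 1, μ(83) = -1, μ(85) = 1, μ(86) = 1, μ(87) = 1, μ(89) = -1, μ(91) = 1, μ(93) = 1, μ(94) = 1, μ(95) = 1, μ(97) = -1, μ(101) = -1, μ(102) = -1, μ(103) = -1, μ(105) = -1, with μ = 0 on non-squarefree integers. Summing μ(k)/k for k where μ(k) ≠ 0 gives -8915416487220473705412024884245769093/1142134453758344198700310554223440876010 ≈ -0.0078. (PNT ⟺ this sum → 0 as n → ∞.)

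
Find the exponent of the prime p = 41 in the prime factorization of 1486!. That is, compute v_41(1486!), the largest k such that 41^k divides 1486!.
v_41(1486!) = 36

Legendre's formula: v_p(n!) = Σ_{k ≥ 1} ⌊n / p^k⌋. For p = 41, n = 1486, the terms are:
  ⌊1486/41^1⌋ = ⌊1486/41⌋ = 36
(the next term ⌊1486/41^2⌋ = 0, terminating the sum). Summing: v_41(1486!) = 36 = 36.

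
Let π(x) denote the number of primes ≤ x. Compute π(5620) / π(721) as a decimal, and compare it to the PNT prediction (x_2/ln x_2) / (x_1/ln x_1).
π(5620)/π(721) = 738/128 ≈ 5.7656;  PNT prediction ≈ 5.9409.

π(721) = 128 and π(5620) = 738, so π(5620)/π(721) ≈ 5.7656. The PNT-predicted ratio is (5620/ln(5620)) / (721/ln(721)) ≈ 5.9409. The two agree to within a few percent, as expected.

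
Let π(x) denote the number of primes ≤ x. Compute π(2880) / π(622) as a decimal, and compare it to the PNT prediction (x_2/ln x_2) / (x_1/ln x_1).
π(2880)/π(622) = 417/114 ≈ 3.6579;  PNT prediction ≈ 3.7393.

π(622) = 114 and π(2880) = 417, so π(2880)/π(622) ≈ 3.6579. The PNT-predicted ratio is (2880/ln(2880)) / (622/ln(622)) ≈ 3.7393. The two agree to within a few percent, as expected.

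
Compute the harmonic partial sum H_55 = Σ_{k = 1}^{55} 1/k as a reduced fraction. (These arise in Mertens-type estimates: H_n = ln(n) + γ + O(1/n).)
H_55 = 251499286680120823312889/54749786241679275146400

Direct summation: H_55 = 1 + 1/2 + ... + 1/55. The least common denominator is lcm(1, ..., 55) = 164249358725037825439200; over this denominator the numerator is 164249358725037825439200 + 82124679362518912719600 + 54749786241679275146400 + 41062339681259456359800 + 32849871745007565087840 + 27374893120839637573200 + 23464194103576832205600 + 20531169840629728179900 + 18249928747226425048800 + 16424935872503782543920 + 14931759884094347767200 + 13687446560419818786600 + 12634566055772140418400 + 11732097051788416102800 + 10949957248335855029280 + 10265584920314864089950 + 9661726983825754437600 + 9124964373613212524400 + 8644703090791464496800 + 8212467936251891271960 + 7821398034525610735200 + 7465879942047173883600 + 7141276466305992410400 + 6843723280209909393300 + 6569974349001513017568 + 6317283027886070209200 + 6083309582408808349600 + 5866048525894208051400 + 5663770990518545704800 + 5474978624167927514640 + 5298366410485091143200 + 5132792460157432044975 + 4977253294698115922400 + 4830863491912877218800 + 4692838820715366441120 + 4562482186806606262200 + 4439171857433454741600 + 4322351545395732248400 + 4211522018590713472800 + 4106233968125945635980 + 4006081920122873791200 + 3910699017262805367600 + 3819752528489251754400 + 3732939971023586941800 + 3649985749445285009760 + 3570638233152996205200 + 3494667206915698413600 + 3421861640104954696650 + 3352027729082404600800 + 3284987174500756508784 + 3220575661275251479200 + 3158641513943035104600 + 3099044504245996706400 + 3041654791204404174800 + 2986351976818869553440 = 754497860040362469938667, so H_55 = 754497860040362469938667/164249358725037825439200; reducing by gcd(754497860040362469938667, 164249358725037825439200) = 3 gives 251499286680120823312889/54749786241679275146400 ≈ 4.59361. (The PNT-adjacent estimate ln(55) + γ ≈ 4.58455 matches within O(1/n).)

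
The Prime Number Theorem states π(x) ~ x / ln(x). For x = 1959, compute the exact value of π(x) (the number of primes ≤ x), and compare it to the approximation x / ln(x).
π(1959) = 297;  x/ln(x) ≈ 258.44;  relative error ≈ 12.98%.

Directly count primes up to 1959: π(1959) = 297. The PNT approximation gives 1959/ln(1959) ≈ 1959/7.58019 ≈ 258.44. Relative error (π(x) − x/ln(x)) / π(x) ≈ 12.98%; the approximation is known to undercount slightly (Li(x) is a better estimate).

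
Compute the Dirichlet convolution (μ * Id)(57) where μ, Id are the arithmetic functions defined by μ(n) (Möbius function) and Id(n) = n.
(μ * Id)(57) = 36

Divisors of 57: [1, 3, 19, 57]. For each d | 57:
  d = 1: μ(1) · Id(57/1) = 1 · 57 = 57
  d = 3: μ(3) · Id(57/3) = -1 · 19 = -19
  d = 19: μ(19) · Id(57/19) = -1 · 3 = -3
  d = 57: μ(57) · Id(57/57) = 1 · 1 = 1
Summing: (μ * Id)(57) = 57 + -19 + -3 + 1 = 36.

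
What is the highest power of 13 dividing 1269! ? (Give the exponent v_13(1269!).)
v_13(1269!) = 104

Legendre's formula: v_p(n!) = Σ_{k ≥ 1} ⌊n / p^k⌋. For p = 13, n = 1269, the terms are:
  ⌊1269/13^1⌋ = ⌊1269/13⌋ = 97
  ⌊1269/13^2⌋ = ⌊1269/169⌋ = 7
(the next term ⌊1269/13^3⌋ = 0, terminating the sum). Summing: v_13(1269!) = 97 + 7 = 104.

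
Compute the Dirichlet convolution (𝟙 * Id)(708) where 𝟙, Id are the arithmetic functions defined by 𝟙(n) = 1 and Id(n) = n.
(𝟙 * Id)(708) = 1680

Divisors of 708: [1, 2, 3, 4, 6, 12, 59, 118, 177, 236, 354, 708]. For each d | 708:
  d = 1: 𝟙(1) · Id(708/1) = 1 · 708 = 708
  d = 2: 𝟙(2) · Id(708/2) = 1 · 354 = 354
  d = 3: 𝟙(3) · Id(708/3) = 1 · 236 = 236
  d = 4: 𝟙(4) · Id(708/4) = 1 · 177 = 177
  d = 6: 𝟙(6) · Id(708/6) = 1 · 118 = 118
  d = 12: 𝟙(12) · Id(708/12) = 1 · 59 = 59
  d = 59: 𝟙(59) · Id(708/59) = 1 · 12 = 12
  d = 118: 𝟙(118) · Id(708/118) = 1 · 6 = 6
  d = 177: 𝟙(177) · Id(708/177) = 1 · 4 = 4
  d = 236: 𝟙(236) · Id(708/236) = 1 · 3 = 3
  d = 354: 𝟙(354) · Id(708/354) = 1 · 2 = 2
  d = 708: 𝟙(708) · Id(708/708) = 1 · 1 = 1
Summing: (𝟙 * Id)(708) = 708 + 354 + 236 + 177 + 118 + 59 + 12 + 6 + 4 + 3 + 2 + 1 = 1680.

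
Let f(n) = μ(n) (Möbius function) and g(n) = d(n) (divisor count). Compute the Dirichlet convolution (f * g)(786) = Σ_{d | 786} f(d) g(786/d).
(μ * d)(786) = 1

Divisors of 786: [1, 2, 3, 6, 131, 262, 393, 786]. For each d | 786:
  d = 1: μ(1) · d(786/1) = 1 · 8 = 8
  d = 2: μ(2) · d(786/2) = -1 · 4 = -4
  d = 3: μ(3) · d(786/3) = -1 · 4 = -4
  d = 6: μ(6) · d(786/6) = 1 · 2 = 2
  d = 131: μ(131) · d(786/131) = -1 · 4 = -4
  d = 262: μ(262) · d(786/262) = 1 · 2 = 2
  d = 393: μ(393) · d(786/393) = 1 · 2 = 2
  d = 786: μ(786) · d(786/786) = -1 · 1 = -1
Summing: (μ * d)(786) = 8 + -4 + -4 + 2 + -4 + 2 + 2 + -1 = 1.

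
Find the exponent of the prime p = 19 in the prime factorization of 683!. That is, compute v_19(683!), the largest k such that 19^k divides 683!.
v_19(683!) = 36

Legendre's formula: v_p(n!) = Σ_{k ≥ 1} ⌊n / p^k⌋. For p = 19, n = 683, the terms are:
  ⌊683/19^1⌋ = ⌊683/19⌋ = 35
  ⌊683/19^2⌋ = ⌊683/361⌋ = 1
(the next term ⌊683/19^3⌋ = 0, terminating the sum). Summing: v_19(683!) = 35 + 1 = 36.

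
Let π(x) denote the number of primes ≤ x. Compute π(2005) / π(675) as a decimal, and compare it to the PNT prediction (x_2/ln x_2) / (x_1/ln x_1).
π(2005)/π(675) = 304/122 ≈ 2.4918;  PNT prediction ≈ 2.5451.

π(675) = 122 and π(2005) = 304, so π(2005)/π(675) ≈ 2.4918. The PNT-predicted ratio is (2005/ln(2005)) / (675/ln(675)) ≈ 2.5451. The two agree to within a few percent, as expected.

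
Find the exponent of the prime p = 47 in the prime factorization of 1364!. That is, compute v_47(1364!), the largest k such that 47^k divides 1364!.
v_47(1364!) = 29

Legendre's formula: v_p(n!) = Σ_{k ≥ 1} ⌊n / p^k⌋. For p = 47, n = 1364, the terms are:
  ⌊1364/47^1⌋ = ⌊1364/47⌋ = 29
(the next term ⌊1364/47^2⌋ = 0, terminating the sum). Summing: v_47(1364!) = 29 = 29.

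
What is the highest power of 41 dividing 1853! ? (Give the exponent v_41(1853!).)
v_41(1853!) = 46

Legendre's formula: v_p(n!) = Σ_{k ≥ 1} ⌊n / p^k⌋. For p = 41, n = 1853, the terms are:
  ⌊1853/41^1⌋ = ⌊1853/41⌋ = 45
  ⌊1853/41^2⌋ = ⌊1853/1681⌋ = 1
(the next term ⌊1853/41^3⌋ = 0, terminating the sum). Summing: v_41(1853!) = 45 + 1 = 46.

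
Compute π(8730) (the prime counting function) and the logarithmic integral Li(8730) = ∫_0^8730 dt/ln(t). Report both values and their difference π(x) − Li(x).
π(8730) = 1087;  Li(8730) ≈ 1107.25;  π(x) − Li(x) ≈ -20.25.

Direct count of primes ≤ 8730 gives π(8730) = 1087. Numerical evaluation of the logarithmic integral gives Li(8730) ≈ 1107.25. The difference π(x) − Li(x) ≈ -20.25 is typically negative for small/moderate x (Li(x) overestimates), though Littlewood's theorem shows this sign changes infinitely often.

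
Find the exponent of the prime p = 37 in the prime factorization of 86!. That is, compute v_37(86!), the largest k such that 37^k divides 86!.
v_37(86!) = 2

Legendre's formula: v_p(n!) = Σ_{k ≥ 1} ⌊n / p^k⌋. For p = 37, n = 86, the terms are:
  ⌊86/37^1⌋ = ⌊86/37⌋ = 2
(the next term ⌊86/37^2⌋ = 0, terminating the sum). Summing: v_37(86!) = 2 = 2.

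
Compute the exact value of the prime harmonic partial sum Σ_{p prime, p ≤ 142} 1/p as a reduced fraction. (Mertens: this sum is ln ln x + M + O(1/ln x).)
Σ 1/p = 18825509850919239131453102166593625244431364344421618363/10014646650599190067509233131649940057366334653200433090

π(142) = 34, so the primes ≤ 142 are [2, 3, 5, 7, 11, 13, 17, 19, 23, 29, 31, 37, 41, 43, 47, 53, 59, 61, 67, 71, 73, 79, 83, 89, 97, 101, 103, 107, 109, 113, 127, 131, 137, 139]. Summing 1/p over these primes: 18825509850919239131453102166593625244431364344421618363/10014646650599190067509233131649940057366334653200433090 ≈ 1.8798. Mertens estimate ln ln(142) + 0.2615 ≈ 1.8621.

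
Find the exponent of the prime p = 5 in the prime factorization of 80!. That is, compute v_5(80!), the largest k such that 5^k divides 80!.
v_5(80!) = 19

Legendre's formula: v_p(n!) = Σ_{k ≥ 1} ⌊n / p^k⌋. For p = 5, n = 80, the terms are:
  ⌊80/5^1⌋ = ⌊80/5⌋ = 16
  ⌊80/5^2⌋ = ⌊80/25⌋ = 3
(the next term ⌊80/5^3⌋ = 0, terminating the sum). Summing: v_5(80!) = 16 + 3 = 19.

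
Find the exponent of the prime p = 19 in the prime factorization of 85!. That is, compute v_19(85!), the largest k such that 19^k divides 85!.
v_19(85!) = 4

Legendre's formula: v_p(n!) = Σ_{k ≥ 1} ⌊n / p^k⌋. For p = 19, n = 85, the terms are:
  ⌊85/19^1⌋ = ⌊85/19⌋ = 4
(the next term ⌊85/19^2⌋ = 0, terminating the sum). Summing: v_19(85!) = 4 = 4.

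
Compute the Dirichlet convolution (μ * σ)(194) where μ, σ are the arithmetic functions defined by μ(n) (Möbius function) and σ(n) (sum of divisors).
(μ * σ)(194) = 194

Divisors of 194: [1, 2, 97, 194]. For each d | 194:
  d = 1: μ(1) · σ(194/1) = 1 · 294 = 294
  d = 2: μ(2) · σ(194/2) = -1 · 98 = -98
  d = 97: μ(97) · σ(194/97) = -1 · 3 = -3
  d = 194: μ(194) · σ(194/194) = 1 · 1 = 1
Summing: (μ * σ)(194) = 294 + -98 + -3 + 1 = 194.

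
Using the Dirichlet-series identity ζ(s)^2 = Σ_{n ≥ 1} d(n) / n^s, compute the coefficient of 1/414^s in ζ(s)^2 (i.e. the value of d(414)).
d(414) = 12

ζ(s)^2 = (Σ 1/m^s)(Σ 1/k^s). The coefficient of 1/n^s in the product is the number of ordered pairs (m, k) with mk = n, which equals d(n). For n = 414, divisors are [1, 2, 3, 6, 9, 18, 23, 46, 69, 138, 207, 414], so d(414) = 12.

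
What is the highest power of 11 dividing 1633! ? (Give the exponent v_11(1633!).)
v_11(1633!) = 162

Legendre's formula: v_p(n!) = Σ_{k ≥ 1} ⌊n / p^k⌋. For p = 11, n = 1633, the terms are:
  ⌊1633/11^1⌋ = ⌊1633/11⌋ = 148
  ⌊1633/11^2⌋ = ⌊1633/121⌋ = 13
  ⌊1633/11^3⌋ = ⌊1633/1331⌋ = 1
(the next term ⌊1633/11^4⌋ = 0, terminating the sum). Summing: v_11(1633!) = 148 + 13 + 1 = 162.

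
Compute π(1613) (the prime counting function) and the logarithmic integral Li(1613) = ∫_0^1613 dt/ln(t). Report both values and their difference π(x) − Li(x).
π(1613) = 255;  Li(1613) ≈ 263.19;  π(x) − Li(x) ≈ -8.19.

Direct count of primes ≤ 1613 gives π(1613) = 255. Numerical evaluation of the logarithmic integral gives Li(1613) ≈ 263.19. The difference π(x) − Li(x) ≈ -8.19 is typically negative for small/moderate x (Li(x) overestimates), though Littlewood's theorem shows this sign changes infinitely often.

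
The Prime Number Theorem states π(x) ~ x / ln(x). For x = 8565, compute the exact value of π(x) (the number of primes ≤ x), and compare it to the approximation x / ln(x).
π(8565) = 1067;  x/ln(x) ≈ 945.84;  relative error ≈ 11.36%.

Directly count primes up to 8565: π(8565) = 1067. The PNT approximation gives 8565/ln(8565) ≈ 8565/9.05544 ≈ 945.84. Relative error (π(x) − x/ln(x)) / π(x) ≈ 11.36%; the approximation is known to undercount slightly (Li(x) is a better estimate).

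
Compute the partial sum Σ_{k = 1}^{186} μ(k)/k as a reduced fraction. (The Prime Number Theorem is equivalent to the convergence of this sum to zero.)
Σ μ(k)/k = -55904716700650094585757261442743547013594163990986855470571201859213527/5397346292805549782720214077673687806275517530364350655459511599582614290

Values of μ(k) for 1 ≤ k ≤ 186: μ(1) = 1, μ(2) = -1, μ(3) = -1, μ(5) = -1, μ(6) = 1, μ(7) = -1, μ(10) = 1, μ(11) = -1, μ(13) = -1, μ(14) = 1, μ(15) = 1, μ(17) = -1, μ(19) = -1, μ(21) = 1, μ(22) = 1, μ(23) = -1, μ(26) = 1, μ(29) = -1, μ(30) = -1, μ(31) = -1, μ(33) = 1, μ(34) = 1, μ(35) = 1, μ(37) = -1, μ(38) = 1, μ(39) = 1, μ(41) = -1, μ(42) = -1, μ(43) = -1, μ(46) = 1, μ(47) = -1, μ(51) = 1, μ(53) = -1, μ(55) = 1, μ(57) = 1, μ(58) = 1, μ(59) = -1, μ(61) = -1, μ(62) = 1, μ(65) = 1, μ(66) = -1, μ(67) = -1, μ(69) = 1, μ(70) = -1, μ(71) = -1, μ(73) = -1, μ(74) = 1, μ(77) = 1, μ(78) = -1, μ(79) = -1, μ(82) = 1, μ(83) = -1, μ(85) = 1, μ(86) = 1, μ(87) = 1, μ(89) = -1, μ(91) = 1, μ(93) = 1, μ(94) = 1, μ(95) = 1, μ(97) = -1, μ(101) = -1, μ(102) = -1, μ(103) = -1, μ(105) = -1, μ(106) = 1, μ(107) = -1, μ(109) = -1, μ(110) = -1, μ(111) = 1, μ(113) = -1, μ(114) = -1, μ(115) = 1, μ(118) = 1, μ(119) = 1, μ(122) = 1, μ(123) = 1, μ(127) = -1, μ(129) = 1, μ(130) = -1, μ(131) = -1, μ(133) = 1, μ(134) = 1, μ(137) = -1, μ(138) = -1, μ(139) = -1, μ(141) = 1, μ(142) = 1, μ(143) = 1, μ(145) = 1, μ(146) = 1, μ(149) = -1, μ(151) = -1, μ(154) = -1, μ(155) = 1, μ(157) = -1, μ(158) = 1, μ(159) = 1, μ(161) = 1, μ(163) = -1, μ(165) = -1, μ(166) = 1, μ(167) = -1, μ(170) = -1, μ(173) = -1, μ(174) = -1, μ(177) = 1, μ(178) = 1, μ(179) = -1, μ(181) = -1, μ(182) = -1, μ(183) = 1, μ(185) = 1, μ(186) = -1, with μ = 0 on non-squarefree integers. Summing μ(k)/k for k where μ(k) ≠ 0 gives -55904716700650094585757261442743547013594163990986855470571201859213527/5397346292805549782720214077673687806275517530364350655459511599582614290 ≈ -0.0104. (PNT ⟺ this sum → 0 as n → ∞.)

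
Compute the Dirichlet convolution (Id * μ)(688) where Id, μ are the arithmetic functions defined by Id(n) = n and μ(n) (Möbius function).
(Id * μ)(688) = 336

Divisors of 688: [1, 2, 4, 8, 16, 43, 86, 172, 344, 688]. For each d | 688:
  d = 1: Id(1) · μ(688/1) = 1 · 0 = 0
  d = 2: Id(2) · μ(688/2) = 2 · 0 = 0
  d = 4: Id(4) · μ(688/4) = 4 · 0 = 0
  d = 8: Id(8) · μ(688/8) = 8 · 1 = 8
  d = 16: Id(16) · μ(688/16) = 16 · -1 = -16
  d = 43: Id(43) · μ(688/43) = 43 · 0 = 0
  d = 86: Id(86) · μ(688/86) = 86 · 0 = 0
  d = 172: Id(172) · μ(688/172) = 172 · 0 = 0
  d = 344: Id(344) · μ(688/344) = 344 · -1 = -344
  d = 688: Id(688) · μ(688/688) = 688 · 1 = 688
Summing: (Id * μ)(688) = 0 + 0 + 0 + 8 + -16 + 0 + 0 + 0 + -344 + 688 = 336.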